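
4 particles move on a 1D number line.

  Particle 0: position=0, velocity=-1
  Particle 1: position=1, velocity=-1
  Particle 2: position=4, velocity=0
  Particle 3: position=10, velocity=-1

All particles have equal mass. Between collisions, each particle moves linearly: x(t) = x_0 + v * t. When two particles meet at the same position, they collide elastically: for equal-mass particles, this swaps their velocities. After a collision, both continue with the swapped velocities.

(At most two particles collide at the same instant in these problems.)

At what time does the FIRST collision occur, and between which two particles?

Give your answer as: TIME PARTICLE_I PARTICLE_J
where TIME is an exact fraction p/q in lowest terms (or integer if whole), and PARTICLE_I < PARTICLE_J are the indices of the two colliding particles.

Pair (0,1): pos 0,1 vel -1,-1 -> not approaching (rel speed 0 <= 0)
Pair (1,2): pos 1,4 vel -1,0 -> not approaching (rel speed -1 <= 0)
Pair (2,3): pos 4,10 vel 0,-1 -> gap=6, closing at 1/unit, collide at t=6
Earliest collision: t=6 between 2 and 3

Answer: 6 2 3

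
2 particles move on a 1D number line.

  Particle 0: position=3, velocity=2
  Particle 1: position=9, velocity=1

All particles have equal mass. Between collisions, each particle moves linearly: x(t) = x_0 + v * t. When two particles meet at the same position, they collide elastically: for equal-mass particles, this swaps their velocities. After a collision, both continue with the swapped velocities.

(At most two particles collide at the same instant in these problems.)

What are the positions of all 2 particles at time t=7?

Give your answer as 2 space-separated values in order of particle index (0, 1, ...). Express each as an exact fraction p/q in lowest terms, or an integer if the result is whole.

Answer: 16 17

Derivation:
Collision at t=6: particles 0 and 1 swap velocities; positions: p0=15 p1=15; velocities now: v0=1 v1=2
Advance to t=7 (no further collisions before then); velocities: v0=1 v1=2; positions = 16 17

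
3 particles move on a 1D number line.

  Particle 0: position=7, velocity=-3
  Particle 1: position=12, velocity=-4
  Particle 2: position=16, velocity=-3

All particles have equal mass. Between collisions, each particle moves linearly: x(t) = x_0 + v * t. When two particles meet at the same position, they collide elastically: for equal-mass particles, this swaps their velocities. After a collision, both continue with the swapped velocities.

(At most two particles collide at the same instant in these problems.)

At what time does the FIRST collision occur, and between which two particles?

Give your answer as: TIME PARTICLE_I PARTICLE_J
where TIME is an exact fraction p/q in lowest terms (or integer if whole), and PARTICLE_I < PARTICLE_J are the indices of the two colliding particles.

Answer: 5 0 1

Derivation:
Pair (0,1): pos 7,12 vel -3,-4 -> gap=5, closing at 1/unit, collide at t=5
Pair (1,2): pos 12,16 vel -4,-3 -> not approaching (rel speed -1 <= 0)
Earliest collision: t=5 between 0 and 1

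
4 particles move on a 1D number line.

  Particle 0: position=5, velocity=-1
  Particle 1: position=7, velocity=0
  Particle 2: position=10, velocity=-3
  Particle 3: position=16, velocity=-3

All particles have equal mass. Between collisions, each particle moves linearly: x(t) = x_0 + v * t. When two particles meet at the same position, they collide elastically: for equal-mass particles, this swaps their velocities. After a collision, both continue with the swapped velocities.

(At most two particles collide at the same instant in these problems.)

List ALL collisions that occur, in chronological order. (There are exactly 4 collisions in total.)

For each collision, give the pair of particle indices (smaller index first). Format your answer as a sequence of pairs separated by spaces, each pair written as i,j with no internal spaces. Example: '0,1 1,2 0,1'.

Collision at t=1: particles 1 and 2 swap velocities; positions: p0=4 p1=7 p2=7 p3=13; velocities now: v0=-1 v1=-3 v2=0 v3=-3
Collision at t=5/2: particles 0 and 1 swap velocities; positions: p0=5/2 p1=5/2 p2=7 p3=17/2; velocities now: v0=-3 v1=-1 v2=0 v3=-3
Collision at t=3: particles 2 and 3 swap velocities; positions: p0=1 p1=2 p2=7 p3=7; velocities now: v0=-3 v1=-1 v2=-3 v3=0
Collision at t=11/2: particles 1 and 2 swap velocities; positions: p0=-13/2 p1=-1/2 p2=-1/2 p3=7; velocities now: v0=-3 v1=-3 v2=-1 v3=0

Answer: 1,2 0,1 2,3 1,2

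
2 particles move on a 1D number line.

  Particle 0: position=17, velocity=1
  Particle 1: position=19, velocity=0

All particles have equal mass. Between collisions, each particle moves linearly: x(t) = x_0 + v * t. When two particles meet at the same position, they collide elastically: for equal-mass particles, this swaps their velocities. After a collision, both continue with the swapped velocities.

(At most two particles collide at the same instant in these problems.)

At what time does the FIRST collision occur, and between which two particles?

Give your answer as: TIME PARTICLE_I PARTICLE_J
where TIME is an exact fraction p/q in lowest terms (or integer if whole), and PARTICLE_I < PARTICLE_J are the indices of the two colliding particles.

Answer: 2 0 1

Derivation:
Pair (0,1): pos 17,19 vel 1,0 -> gap=2, closing at 1/unit, collide at t=2
Earliest collision: t=2 between 0 and 1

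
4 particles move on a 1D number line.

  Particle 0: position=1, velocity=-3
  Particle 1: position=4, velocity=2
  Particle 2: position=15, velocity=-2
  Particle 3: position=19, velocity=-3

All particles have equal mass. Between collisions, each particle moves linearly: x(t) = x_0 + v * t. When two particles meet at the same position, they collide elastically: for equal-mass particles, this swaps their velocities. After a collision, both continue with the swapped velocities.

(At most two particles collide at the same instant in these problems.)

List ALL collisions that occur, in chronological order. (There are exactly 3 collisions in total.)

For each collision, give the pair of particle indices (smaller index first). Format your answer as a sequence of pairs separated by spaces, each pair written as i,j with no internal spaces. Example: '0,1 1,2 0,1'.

Answer: 1,2 2,3 1,2

Derivation:
Collision at t=11/4: particles 1 and 2 swap velocities; positions: p0=-29/4 p1=19/2 p2=19/2 p3=43/4; velocities now: v0=-3 v1=-2 v2=2 v3=-3
Collision at t=3: particles 2 and 3 swap velocities; positions: p0=-8 p1=9 p2=10 p3=10; velocities now: v0=-3 v1=-2 v2=-3 v3=2
Collision at t=4: particles 1 and 2 swap velocities; positions: p0=-11 p1=7 p2=7 p3=12; velocities now: v0=-3 v1=-3 v2=-2 v3=2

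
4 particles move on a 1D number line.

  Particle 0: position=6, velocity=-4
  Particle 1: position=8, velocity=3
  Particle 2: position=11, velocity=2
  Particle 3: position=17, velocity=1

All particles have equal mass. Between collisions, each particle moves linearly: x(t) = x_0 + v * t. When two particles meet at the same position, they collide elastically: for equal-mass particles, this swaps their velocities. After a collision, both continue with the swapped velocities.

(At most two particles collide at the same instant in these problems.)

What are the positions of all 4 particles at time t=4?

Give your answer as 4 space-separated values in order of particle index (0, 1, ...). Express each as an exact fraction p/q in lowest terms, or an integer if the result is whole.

Answer: -10 19 20 21

Derivation:
Collision at t=3: particles 1 and 2 swap velocities; positions: p0=-6 p1=17 p2=17 p3=20; velocities now: v0=-4 v1=2 v2=3 v3=1
Advance to t=4 (no further collisions before then); velocities: v0=-4 v1=2 v2=3 v3=1; positions = -10 19 20 21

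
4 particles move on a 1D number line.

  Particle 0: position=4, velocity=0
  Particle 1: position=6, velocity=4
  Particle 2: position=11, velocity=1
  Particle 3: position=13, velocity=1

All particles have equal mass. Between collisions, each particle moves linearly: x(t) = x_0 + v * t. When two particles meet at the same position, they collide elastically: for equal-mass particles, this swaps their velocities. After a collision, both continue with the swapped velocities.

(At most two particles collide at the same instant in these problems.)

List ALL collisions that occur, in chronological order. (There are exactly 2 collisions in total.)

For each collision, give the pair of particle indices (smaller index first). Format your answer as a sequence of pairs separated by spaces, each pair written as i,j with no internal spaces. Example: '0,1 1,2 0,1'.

Answer: 1,2 2,3

Derivation:
Collision at t=5/3: particles 1 and 2 swap velocities; positions: p0=4 p1=38/3 p2=38/3 p3=44/3; velocities now: v0=0 v1=1 v2=4 v3=1
Collision at t=7/3: particles 2 and 3 swap velocities; positions: p0=4 p1=40/3 p2=46/3 p3=46/3; velocities now: v0=0 v1=1 v2=1 v3=4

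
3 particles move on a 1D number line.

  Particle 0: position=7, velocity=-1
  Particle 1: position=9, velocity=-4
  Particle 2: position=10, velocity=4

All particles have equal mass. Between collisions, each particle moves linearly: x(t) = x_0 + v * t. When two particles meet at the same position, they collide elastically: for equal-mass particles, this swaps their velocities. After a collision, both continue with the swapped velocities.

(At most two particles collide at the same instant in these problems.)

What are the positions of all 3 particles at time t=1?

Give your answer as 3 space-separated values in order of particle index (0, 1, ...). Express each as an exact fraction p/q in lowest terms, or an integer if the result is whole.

Collision at t=2/3: particles 0 and 1 swap velocities; positions: p0=19/3 p1=19/3 p2=38/3; velocities now: v0=-4 v1=-1 v2=4
Advance to t=1 (no further collisions before then); velocities: v0=-4 v1=-1 v2=4; positions = 5 6 14

Answer: 5 6 14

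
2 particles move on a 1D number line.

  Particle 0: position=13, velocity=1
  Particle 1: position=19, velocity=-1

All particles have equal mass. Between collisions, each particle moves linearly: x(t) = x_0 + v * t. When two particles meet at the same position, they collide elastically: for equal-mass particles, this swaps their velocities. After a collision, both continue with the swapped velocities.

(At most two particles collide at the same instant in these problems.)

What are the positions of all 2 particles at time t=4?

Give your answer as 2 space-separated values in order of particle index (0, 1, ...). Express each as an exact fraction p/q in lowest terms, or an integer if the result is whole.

Collision at t=3: particles 0 and 1 swap velocities; positions: p0=16 p1=16; velocities now: v0=-1 v1=1
Advance to t=4 (no further collisions before then); velocities: v0=-1 v1=1; positions = 15 17

Answer: 15 17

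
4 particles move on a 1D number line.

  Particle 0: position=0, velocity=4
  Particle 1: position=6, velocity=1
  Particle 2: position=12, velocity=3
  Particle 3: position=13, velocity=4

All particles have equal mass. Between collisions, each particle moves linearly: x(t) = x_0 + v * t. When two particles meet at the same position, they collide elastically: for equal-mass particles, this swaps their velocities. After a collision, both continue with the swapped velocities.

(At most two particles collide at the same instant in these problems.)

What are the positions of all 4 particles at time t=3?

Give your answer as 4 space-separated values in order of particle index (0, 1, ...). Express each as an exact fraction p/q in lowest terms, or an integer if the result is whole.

Collision at t=2: particles 0 and 1 swap velocities; positions: p0=8 p1=8 p2=18 p3=21; velocities now: v0=1 v1=4 v2=3 v3=4
Advance to t=3 (no further collisions before then); velocities: v0=1 v1=4 v2=3 v3=4; positions = 9 12 21 25

Answer: 9 12 21 25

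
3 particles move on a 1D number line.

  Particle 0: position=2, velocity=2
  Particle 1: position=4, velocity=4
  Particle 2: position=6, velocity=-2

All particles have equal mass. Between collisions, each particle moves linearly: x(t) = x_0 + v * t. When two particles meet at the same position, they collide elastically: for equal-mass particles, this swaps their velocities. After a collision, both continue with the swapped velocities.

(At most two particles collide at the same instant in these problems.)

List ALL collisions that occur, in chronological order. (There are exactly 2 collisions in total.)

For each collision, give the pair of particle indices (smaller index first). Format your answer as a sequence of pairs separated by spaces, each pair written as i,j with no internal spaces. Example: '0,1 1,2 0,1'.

Answer: 1,2 0,1

Derivation:
Collision at t=1/3: particles 1 and 2 swap velocities; positions: p0=8/3 p1=16/3 p2=16/3; velocities now: v0=2 v1=-2 v2=4
Collision at t=1: particles 0 and 1 swap velocities; positions: p0=4 p1=4 p2=8; velocities now: v0=-2 v1=2 v2=4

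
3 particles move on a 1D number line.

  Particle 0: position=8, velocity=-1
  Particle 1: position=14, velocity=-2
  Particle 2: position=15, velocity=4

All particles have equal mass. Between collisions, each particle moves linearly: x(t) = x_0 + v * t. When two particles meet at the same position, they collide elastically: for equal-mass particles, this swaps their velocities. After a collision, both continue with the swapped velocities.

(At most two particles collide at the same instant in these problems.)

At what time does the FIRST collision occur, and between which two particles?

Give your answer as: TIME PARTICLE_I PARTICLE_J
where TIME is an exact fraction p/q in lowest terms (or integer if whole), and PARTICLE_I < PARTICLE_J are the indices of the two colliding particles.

Answer: 6 0 1

Derivation:
Pair (0,1): pos 8,14 vel -1,-2 -> gap=6, closing at 1/unit, collide at t=6
Pair (1,2): pos 14,15 vel -2,4 -> not approaching (rel speed -6 <= 0)
Earliest collision: t=6 between 0 and 1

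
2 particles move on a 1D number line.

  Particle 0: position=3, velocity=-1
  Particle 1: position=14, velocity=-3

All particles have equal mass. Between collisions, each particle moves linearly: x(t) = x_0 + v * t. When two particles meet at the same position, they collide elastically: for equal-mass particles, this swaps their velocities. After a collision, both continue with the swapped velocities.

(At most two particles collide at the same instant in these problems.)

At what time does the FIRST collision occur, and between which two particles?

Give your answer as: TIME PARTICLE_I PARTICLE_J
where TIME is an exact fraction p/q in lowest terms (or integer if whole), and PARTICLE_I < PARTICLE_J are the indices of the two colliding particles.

Answer: 11/2 0 1

Derivation:
Pair (0,1): pos 3,14 vel -1,-3 -> gap=11, closing at 2/unit, collide at t=11/2
Earliest collision: t=11/2 between 0 and 1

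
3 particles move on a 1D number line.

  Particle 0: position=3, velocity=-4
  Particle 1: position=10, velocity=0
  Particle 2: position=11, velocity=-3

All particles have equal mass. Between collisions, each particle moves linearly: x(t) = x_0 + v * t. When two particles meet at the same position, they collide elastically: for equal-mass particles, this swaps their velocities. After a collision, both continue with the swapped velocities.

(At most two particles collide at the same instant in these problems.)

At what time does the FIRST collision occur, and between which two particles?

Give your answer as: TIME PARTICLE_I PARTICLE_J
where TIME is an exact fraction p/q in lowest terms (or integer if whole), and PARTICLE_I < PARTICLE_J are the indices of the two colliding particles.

Pair (0,1): pos 3,10 vel -4,0 -> not approaching (rel speed -4 <= 0)
Pair (1,2): pos 10,11 vel 0,-3 -> gap=1, closing at 3/unit, collide at t=1/3
Earliest collision: t=1/3 between 1 and 2

Answer: 1/3 1 2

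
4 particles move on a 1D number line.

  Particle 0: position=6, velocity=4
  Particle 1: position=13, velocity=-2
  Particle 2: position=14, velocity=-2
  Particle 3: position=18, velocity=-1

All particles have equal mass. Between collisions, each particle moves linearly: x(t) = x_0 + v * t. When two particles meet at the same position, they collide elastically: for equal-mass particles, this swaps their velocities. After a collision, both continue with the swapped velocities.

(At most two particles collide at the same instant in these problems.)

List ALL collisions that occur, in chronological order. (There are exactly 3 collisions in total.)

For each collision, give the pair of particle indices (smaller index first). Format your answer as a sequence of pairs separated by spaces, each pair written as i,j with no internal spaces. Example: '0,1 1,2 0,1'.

Answer: 0,1 1,2 2,3

Derivation:
Collision at t=7/6: particles 0 and 1 swap velocities; positions: p0=32/3 p1=32/3 p2=35/3 p3=101/6; velocities now: v0=-2 v1=4 v2=-2 v3=-1
Collision at t=4/3: particles 1 and 2 swap velocities; positions: p0=31/3 p1=34/3 p2=34/3 p3=50/3; velocities now: v0=-2 v1=-2 v2=4 v3=-1
Collision at t=12/5: particles 2 and 3 swap velocities; positions: p0=41/5 p1=46/5 p2=78/5 p3=78/5; velocities now: v0=-2 v1=-2 v2=-1 v3=4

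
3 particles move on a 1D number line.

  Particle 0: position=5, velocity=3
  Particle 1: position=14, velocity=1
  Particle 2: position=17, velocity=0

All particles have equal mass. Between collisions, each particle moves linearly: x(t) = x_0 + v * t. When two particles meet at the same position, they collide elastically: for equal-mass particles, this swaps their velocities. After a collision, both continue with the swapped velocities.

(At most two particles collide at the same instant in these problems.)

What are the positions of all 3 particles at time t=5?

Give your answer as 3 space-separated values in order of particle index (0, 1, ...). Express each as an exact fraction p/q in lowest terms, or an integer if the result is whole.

Answer: 17 19 20

Derivation:
Collision at t=3: particles 1 and 2 swap velocities; positions: p0=14 p1=17 p2=17; velocities now: v0=3 v1=0 v2=1
Collision at t=4: particles 0 and 1 swap velocities; positions: p0=17 p1=17 p2=18; velocities now: v0=0 v1=3 v2=1
Collision at t=9/2: particles 1 and 2 swap velocities; positions: p0=17 p1=37/2 p2=37/2; velocities now: v0=0 v1=1 v2=3
Advance to t=5 (no further collisions before then); velocities: v0=0 v1=1 v2=3; positions = 17 19 20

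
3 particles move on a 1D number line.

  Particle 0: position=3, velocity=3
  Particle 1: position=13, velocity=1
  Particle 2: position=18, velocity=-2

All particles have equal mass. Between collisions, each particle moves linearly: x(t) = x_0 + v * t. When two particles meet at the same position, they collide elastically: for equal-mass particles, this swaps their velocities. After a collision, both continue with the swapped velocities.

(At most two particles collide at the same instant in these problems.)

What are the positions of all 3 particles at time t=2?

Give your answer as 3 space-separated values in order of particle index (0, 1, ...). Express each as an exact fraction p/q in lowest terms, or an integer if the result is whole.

Answer: 9 14 15

Derivation:
Collision at t=5/3: particles 1 and 2 swap velocities; positions: p0=8 p1=44/3 p2=44/3; velocities now: v0=3 v1=-2 v2=1
Advance to t=2 (no further collisions before then); velocities: v0=3 v1=-2 v2=1; positions = 9 14 15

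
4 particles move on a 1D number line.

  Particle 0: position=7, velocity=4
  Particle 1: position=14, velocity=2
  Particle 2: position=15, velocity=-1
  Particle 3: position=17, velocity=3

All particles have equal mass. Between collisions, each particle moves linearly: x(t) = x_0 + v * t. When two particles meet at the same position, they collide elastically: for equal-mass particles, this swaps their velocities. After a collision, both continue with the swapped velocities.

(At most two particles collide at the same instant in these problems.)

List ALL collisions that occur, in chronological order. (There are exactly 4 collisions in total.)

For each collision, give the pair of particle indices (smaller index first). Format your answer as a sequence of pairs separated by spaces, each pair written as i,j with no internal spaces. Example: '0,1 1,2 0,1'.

Answer: 1,2 0,1 1,2 2,3

Derivation:
Collision at t=1/3: particles 1 and 2 swap velocities; positions: p0=25/3 p1=44/3 p2=44/3 p3=18; velocities now: v0=4 v1=-1 v2=2 v3=3
Collision at t=8/5: particles 0 and 1 swap velocities; positions: p0=67/5 p1=67/5 p2=86/5 p3=109/5; velocities now: v0=-1 v1=4 v2=2 v3=3
Collision at t=7/2: particles 1 and 2 swap velocities; positions: p0=23/2 p1=21 p2=21 p3=55/2; velocities now: v0=-1 v1=2 v2=4 v3=3
Collision at t=10: particles 2 and 3 swap velocities; positions: p0=5 p1=34 p2=47 p3=47; velocities now: v0=-1 v1=2 v2=3 v3=4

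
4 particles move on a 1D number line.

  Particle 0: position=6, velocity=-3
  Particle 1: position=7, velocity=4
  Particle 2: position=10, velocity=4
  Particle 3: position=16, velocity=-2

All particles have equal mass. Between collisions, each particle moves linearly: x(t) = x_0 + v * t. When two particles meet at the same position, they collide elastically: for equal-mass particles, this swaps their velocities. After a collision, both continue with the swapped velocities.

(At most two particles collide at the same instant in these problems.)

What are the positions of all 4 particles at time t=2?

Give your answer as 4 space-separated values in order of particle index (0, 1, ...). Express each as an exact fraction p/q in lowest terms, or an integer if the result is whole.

Collision at t=1: particles 2 and 3 swap velocities; positions: p0=3 p1=11 p2=14 p3=14; velocities now: v0=-3 v1=4 v2=-2 v3=4
Collision at t=3/2: particles 1 and 2 swap velocities; positions: p0=3/2 p1=13 p2=13 p3=16; velocities now: v0=-3 v1=-2 v2=4 v3=4
Advance to t=2 (no further collisions before then); velocities: v0=-3 v1=-2 v2=4 v3=4; positions = 0 12 15 18

Answer: 0 12 15 18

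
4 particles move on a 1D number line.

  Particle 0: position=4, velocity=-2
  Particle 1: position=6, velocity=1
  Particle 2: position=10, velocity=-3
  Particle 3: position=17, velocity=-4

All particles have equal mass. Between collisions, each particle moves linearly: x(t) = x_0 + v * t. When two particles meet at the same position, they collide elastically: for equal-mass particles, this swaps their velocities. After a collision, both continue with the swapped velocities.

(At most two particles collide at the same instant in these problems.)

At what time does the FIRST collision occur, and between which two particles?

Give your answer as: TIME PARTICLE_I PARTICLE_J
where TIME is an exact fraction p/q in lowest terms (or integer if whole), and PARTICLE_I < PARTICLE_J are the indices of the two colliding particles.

Pair (0,1): pos 4,6 vel -2,1 -> not approaching (rel speed -3 <= 0)
Pair (1,2): pos 6,10 vel 1,-3 -> gap=4, closing at 4/unit, collide at t=1
Pair (2,3): pos 10,17 vel -3,-4 -> gap=7, closing at 1/unit, collide at t=7
Earliest collision: t=1 between 1 and 2

Answer: 1 1 2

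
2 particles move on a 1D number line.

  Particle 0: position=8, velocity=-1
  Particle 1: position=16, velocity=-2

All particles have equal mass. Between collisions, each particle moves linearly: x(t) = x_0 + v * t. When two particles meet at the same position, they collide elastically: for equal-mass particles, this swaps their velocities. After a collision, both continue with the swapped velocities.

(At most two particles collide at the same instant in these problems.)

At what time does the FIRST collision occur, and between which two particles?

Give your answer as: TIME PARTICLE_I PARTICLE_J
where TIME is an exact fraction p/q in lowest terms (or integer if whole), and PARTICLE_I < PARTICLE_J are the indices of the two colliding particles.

Pair (0,1): pos 8,16 vel -1,-2 -> gap=8, closing at 1/unit, collide at t=8
Earliest collision: t=8 between 0 and 1

Answer: 8 0 1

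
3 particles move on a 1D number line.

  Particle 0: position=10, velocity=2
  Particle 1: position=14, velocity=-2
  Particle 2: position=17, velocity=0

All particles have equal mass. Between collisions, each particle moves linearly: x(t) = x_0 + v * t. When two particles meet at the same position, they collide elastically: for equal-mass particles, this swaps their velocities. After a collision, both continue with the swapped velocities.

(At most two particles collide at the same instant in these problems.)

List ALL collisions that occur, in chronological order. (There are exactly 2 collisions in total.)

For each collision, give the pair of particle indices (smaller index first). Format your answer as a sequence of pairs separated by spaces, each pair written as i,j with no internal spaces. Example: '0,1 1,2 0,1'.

Collision at t=1: particles 0 and 1 swap velocities; positions: p0=12 p1=12 p2=17; velocities now: v0=-2 v1=2 v2=0
Collision at t=7/2: particles 1 and 2 swap velocities; positions: p0=7 p1=17 p2=17; velocities now: v0=-2 v1=0 v2=2

Answer: 0,1 1,2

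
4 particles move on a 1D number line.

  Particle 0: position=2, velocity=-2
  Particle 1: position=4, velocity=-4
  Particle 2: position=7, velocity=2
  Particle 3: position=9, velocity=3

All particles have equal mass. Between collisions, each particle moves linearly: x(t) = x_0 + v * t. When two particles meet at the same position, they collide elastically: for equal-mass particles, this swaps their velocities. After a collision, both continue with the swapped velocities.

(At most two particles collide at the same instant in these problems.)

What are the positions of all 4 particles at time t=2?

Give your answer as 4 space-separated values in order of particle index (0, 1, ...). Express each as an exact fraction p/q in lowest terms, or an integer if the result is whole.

Answer: -4 -2 11 15

Derivation:
Collision at t=1: particles 0 and 1 swap velocities; positions: p0=0 p1=0 p2=9 p3=12; velocities now: v0=-4 v1=-2 v2=2 v3=3
Advance to t=2 (no further collisions before then); velocities: v0=-4 v1=-2 v2=2 v3=3; positions = -4 -2 11 15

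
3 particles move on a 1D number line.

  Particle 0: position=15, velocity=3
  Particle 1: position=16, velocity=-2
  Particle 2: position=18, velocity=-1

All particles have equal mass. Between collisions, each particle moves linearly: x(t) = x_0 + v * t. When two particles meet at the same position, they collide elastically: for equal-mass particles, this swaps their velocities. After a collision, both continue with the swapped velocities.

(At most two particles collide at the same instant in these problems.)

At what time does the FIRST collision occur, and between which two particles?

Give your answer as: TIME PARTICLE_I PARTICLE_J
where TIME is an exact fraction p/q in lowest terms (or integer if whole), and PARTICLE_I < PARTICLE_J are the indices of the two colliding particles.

Pair (0,1): pos 15,16 vel 3,-2 -> gap=1, closing at 5/unit, collide at t=1/5
Pair (1,2): pos 16,18 vel -2,-1 -> not approaching (rel speed -1 <= 0)
Earliest collision: t=1/5 between 0 and 1

Answer: 1/5 0 1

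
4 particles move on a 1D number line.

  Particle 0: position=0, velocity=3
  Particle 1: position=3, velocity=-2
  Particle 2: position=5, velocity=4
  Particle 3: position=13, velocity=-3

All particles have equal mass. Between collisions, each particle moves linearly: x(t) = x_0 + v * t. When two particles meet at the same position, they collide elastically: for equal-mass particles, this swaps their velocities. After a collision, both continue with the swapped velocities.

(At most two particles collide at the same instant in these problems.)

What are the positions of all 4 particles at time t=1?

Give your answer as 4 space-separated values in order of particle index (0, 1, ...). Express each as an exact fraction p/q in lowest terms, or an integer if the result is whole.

Answer: 1 3 9 10

Derivation:
Collision at t=3/5: particles 0 and 1 swap velocities; positions: p0=9/5 p1=9/5 p2=37/5 p3=56/5; velocities now: v0=-2 v1=3 v2=4 v3=-3
Advance to t=1 (no further collisions before then); velocities: v0=-2 v1=3 v2=4 v3=-3; positions = 1 3 9 10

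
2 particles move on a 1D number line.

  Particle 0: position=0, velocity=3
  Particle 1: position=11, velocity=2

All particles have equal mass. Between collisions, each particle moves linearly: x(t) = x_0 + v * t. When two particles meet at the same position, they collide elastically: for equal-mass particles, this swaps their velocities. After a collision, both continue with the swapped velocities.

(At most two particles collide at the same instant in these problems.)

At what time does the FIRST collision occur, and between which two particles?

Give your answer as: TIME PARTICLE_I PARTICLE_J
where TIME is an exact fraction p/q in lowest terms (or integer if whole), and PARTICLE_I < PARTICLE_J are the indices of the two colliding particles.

Pair (0,1): pos 0,11 vel 3,2 -> gap=11, closing at 1/unit, collide at t=11
Earliest collision: t=11 between 0 and 1

Answer: 11 0 1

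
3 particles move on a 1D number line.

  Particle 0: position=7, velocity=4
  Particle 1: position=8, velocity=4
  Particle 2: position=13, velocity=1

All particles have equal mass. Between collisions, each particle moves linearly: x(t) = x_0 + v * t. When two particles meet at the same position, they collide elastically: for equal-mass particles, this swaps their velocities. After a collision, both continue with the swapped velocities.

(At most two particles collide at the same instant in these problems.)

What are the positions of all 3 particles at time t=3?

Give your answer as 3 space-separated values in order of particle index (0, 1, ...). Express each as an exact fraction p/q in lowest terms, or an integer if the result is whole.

Answer: 16 19 20

Derivation:
Collision at t=5/3: particles 1 and 2 swap velocities; positions: p0=41/3 p1=44/3 p2=44/3; velocities now: v0=4 v1=1 v2=4
Collision at t=2: particles 0 and 1 swap velocities; positions: p0=15 p1=15 p2=16; velocities now: v0=1 v1=4 v2=4
Advance to t=3 (no further collisions before then); velocities: v0=1 v1=4 v2=4; positions = 16 19 20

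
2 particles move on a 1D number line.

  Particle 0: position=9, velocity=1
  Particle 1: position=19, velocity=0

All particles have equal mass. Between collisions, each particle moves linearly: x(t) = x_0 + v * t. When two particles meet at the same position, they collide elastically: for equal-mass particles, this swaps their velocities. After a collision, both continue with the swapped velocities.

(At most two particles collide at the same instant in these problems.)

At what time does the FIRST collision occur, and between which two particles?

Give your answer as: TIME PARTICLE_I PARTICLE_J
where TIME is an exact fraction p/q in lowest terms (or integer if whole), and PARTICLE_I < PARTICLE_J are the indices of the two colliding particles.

Answer: 10 0 1

Derivation:
Pair (0,1): pos 9,19 vel 1,0 -> gap=10, closing at 1/unit, collide at t=10
Earliest collision: t=10 between 0 and 1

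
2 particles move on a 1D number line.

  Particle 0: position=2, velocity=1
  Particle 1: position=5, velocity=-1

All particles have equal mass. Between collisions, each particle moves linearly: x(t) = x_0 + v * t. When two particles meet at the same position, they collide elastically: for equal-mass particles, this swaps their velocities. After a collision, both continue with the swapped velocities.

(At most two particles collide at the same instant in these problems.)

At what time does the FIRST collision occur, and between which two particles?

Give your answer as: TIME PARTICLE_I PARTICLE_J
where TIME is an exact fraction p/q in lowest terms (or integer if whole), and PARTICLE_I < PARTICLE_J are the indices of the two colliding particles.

Pair (0,1): pos 2,5 vel 1,-1 -> gap=3, closing at 2/unit, collide at t=3/2
Earliest collision: t=3/2 between 0 and 1

Answer: 3/2 0 1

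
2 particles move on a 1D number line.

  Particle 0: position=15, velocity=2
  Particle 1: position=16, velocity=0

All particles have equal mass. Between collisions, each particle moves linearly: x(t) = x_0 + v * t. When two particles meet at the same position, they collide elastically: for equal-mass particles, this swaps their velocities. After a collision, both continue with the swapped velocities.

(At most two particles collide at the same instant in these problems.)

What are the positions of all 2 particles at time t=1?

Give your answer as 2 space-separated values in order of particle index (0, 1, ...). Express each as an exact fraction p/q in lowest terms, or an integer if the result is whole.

Collision at t=1/2: particles 0 and 1 swap velocities; positions: p0=16 p1=16; velocities now: v0=0 v1=2
Advance to t=1 (no further collisions before then); velocities: v0=0 v1=2; positions = 16 17

Answer: 16 17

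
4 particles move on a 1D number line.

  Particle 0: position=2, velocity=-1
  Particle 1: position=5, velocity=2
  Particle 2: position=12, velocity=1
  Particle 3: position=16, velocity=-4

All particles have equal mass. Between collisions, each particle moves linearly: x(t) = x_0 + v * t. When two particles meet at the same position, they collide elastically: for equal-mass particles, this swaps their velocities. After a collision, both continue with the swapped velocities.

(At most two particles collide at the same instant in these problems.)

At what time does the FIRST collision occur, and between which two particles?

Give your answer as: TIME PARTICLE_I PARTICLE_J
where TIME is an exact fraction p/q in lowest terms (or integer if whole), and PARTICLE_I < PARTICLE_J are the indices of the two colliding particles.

Answer: 4/5 2 3

Derivation:
Pair (0,1): pos 2,5 vel -1,2 -> not approaching (rel speed -3 <= 0)
Pair (1,2): pos 5,12 vel 2,1 -> gap=7, closing at 1/unit, collide at t=7
Pair (2,3): pos 12,16 vel 1,-4 -> gap=4, closing at 5/unit, collide at t=4/5
Earliest collision: t=4/5 between 2 and 3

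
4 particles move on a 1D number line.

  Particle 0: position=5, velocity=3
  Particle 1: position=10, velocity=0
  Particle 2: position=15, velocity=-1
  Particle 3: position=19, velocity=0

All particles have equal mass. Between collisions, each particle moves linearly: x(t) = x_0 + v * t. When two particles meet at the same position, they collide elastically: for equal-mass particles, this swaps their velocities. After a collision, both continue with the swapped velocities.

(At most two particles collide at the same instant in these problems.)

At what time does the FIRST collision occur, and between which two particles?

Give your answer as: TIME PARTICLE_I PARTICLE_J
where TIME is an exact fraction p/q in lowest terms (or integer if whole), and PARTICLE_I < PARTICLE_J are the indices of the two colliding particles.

Pair (0,1): pos 5,10 vel 3,0 -> gap=5, closing at 3/unit, collide at t=5/3
Pair (1,2): pos 10,15 vel 0,-1 -> gap=5, closing at 1/unit, collide at t=5
Pair (2,3): pos 15,19 vel -1,0 -> not approaching (rel speed -1 <= 0)
Earliest collision: t=5/3 between 0 and 1

Answer: 5/3 0 1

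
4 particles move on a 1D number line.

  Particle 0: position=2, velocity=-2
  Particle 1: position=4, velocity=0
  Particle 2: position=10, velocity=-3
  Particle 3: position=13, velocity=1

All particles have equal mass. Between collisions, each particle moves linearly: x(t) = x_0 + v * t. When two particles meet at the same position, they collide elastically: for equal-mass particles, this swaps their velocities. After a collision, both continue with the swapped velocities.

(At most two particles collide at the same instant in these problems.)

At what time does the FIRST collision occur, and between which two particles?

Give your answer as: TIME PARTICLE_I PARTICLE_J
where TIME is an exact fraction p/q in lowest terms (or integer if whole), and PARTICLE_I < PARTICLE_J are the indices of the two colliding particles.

Answer: 2 1 2

Derivation:
Pair (0,1): pos 2,4 vel -2,0 -> not approaching (rel speed -2 <= 0)
Pair (1,2): pos 4,10 vel 0,-3 -> gap=6, closing at 3/unit, collide at t=2
Pair (2,3): pos 10,13 vel -3,1 -> not approaching (rel speed -4 <= 0)
Earliest collision: t=2 between 1 and 2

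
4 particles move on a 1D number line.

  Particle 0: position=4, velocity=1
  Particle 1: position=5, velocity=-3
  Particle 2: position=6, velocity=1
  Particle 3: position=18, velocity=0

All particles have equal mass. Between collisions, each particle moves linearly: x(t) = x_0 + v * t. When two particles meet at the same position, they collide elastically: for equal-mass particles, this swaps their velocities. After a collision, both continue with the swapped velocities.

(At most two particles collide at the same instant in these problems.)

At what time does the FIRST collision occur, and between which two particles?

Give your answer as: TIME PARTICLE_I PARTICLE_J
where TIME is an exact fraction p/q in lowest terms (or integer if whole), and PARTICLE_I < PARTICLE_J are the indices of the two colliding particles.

Pair (0,1): pos 4,5 vel 1,-3 -> gap=1, closing at 4/unit, collide at t=1/4
Pair (1,2): pos 5,6 vel -3,1 -> not approaching (rel speed -4 <= 0)
Pair (2,3): pos 6,18 vel 1,0 -> gap=12, closing at 1/unit, collide at t=12
Earliest collision: t=1/4 between 0 and 1

Answer: 1/4 0 1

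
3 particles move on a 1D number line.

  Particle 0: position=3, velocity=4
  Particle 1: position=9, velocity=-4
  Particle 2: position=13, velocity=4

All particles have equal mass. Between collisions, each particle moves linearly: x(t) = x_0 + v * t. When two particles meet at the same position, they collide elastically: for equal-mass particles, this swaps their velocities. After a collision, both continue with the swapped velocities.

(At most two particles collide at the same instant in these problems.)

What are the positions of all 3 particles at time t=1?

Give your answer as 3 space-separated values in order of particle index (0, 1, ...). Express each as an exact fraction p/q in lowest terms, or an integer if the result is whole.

Answer: 5 7 17

Derivation:
Collision at t=3/4: particles 0 and 1 swap velocities; positions: p0=6 p1=6 p2=16; velocities now: v0=-4 v1=4 v2=4
Advance to t=1 (no further collisions before then); velocities: v0=-4 v1=4 v2=4; positions = 5 7 17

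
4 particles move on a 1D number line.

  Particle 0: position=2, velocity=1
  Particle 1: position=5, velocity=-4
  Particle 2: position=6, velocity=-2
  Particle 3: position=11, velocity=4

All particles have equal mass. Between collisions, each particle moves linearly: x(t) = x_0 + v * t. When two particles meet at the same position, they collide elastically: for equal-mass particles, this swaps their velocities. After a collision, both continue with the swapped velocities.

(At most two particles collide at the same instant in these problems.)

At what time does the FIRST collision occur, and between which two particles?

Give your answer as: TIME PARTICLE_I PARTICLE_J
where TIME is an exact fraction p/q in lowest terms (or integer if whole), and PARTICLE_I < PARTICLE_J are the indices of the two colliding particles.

Answer: 3/5 0 1

Derivation:
Pair (0,1): pos 2,5 vel 1,-4 -> gap=3, closing at 5/unit, collide at t=3/5
Pair (1,2): pos 5,6 vel -4,-2 -> not approaching (rel speed -2 <= 0)
Pair (2,3): pos 6,11 vel -2,4 -> not approaching (rel speed -6 <= 0)
Earliest collision: t=3/5 between 0 and 1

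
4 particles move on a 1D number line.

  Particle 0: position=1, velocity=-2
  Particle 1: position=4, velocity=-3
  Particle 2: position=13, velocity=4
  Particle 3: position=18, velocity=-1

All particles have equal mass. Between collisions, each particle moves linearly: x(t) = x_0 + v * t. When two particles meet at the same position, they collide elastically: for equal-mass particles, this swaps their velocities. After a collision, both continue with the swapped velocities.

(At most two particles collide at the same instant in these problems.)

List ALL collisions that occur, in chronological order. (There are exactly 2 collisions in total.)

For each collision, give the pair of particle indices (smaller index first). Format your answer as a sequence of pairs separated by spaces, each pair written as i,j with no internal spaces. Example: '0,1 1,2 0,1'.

Collision at t=1: particles 2 and 3 swap velocities; positions: p0=-1 p1=1 p2=17 p3=17; velocities now: v0=-2 v1=-3 v2=-1 v3=4
Collision at t=3: particles 0 and 1 swap velocities; positions: p0=-5 p1=-5 p2=15 p3=25; velocities now: v0=-3 v1=-2 v2=-1 v3=4

Answer: 2,3 0,1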